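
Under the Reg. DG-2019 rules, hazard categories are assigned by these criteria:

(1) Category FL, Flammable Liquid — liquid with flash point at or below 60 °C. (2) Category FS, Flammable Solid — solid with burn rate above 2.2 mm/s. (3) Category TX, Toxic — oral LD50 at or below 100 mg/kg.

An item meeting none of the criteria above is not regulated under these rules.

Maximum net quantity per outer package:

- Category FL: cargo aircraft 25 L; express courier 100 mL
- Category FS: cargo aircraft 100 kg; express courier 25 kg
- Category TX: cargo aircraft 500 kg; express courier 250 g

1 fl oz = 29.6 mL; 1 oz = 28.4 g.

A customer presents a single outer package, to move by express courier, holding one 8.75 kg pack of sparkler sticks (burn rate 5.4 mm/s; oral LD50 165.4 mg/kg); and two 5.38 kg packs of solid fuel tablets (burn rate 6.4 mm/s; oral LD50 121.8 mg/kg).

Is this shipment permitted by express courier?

The sparkler sticks have burn rate 5.4 mm/s, which is > 2.2 mm/s, so they are Category FS (Flammable Solid).
The solid fuel tablets have burn rate 6.4 mm/s, which is > 2.2 mm/s, so they are Category FS (Flammable Solid).
Category FS net quantity: 8.75 kg + (two 5.38 kg packs = 10.76 kg) = 19.51 kg.
That is within the Category FS express courier limit of 25 kg.

Yes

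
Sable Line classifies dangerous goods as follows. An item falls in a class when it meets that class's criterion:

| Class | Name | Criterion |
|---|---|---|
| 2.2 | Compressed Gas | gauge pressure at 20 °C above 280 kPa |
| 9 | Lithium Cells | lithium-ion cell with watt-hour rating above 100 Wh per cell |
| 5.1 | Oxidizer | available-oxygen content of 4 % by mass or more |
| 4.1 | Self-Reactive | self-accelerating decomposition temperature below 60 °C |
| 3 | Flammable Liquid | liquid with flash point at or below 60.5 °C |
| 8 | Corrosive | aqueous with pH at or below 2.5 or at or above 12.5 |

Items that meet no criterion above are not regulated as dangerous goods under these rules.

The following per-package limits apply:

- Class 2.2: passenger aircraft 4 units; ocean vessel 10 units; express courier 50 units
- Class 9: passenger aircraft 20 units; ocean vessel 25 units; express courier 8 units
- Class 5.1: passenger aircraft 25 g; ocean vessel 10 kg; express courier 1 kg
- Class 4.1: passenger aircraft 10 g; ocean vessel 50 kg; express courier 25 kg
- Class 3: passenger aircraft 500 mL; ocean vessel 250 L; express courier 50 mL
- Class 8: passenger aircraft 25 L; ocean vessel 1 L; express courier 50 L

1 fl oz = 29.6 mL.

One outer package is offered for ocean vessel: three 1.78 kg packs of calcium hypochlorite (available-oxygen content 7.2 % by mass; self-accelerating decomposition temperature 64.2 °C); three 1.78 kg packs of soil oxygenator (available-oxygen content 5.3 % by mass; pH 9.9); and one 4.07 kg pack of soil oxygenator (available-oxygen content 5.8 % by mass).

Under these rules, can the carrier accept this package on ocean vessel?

With available-oxygen content 7.2 % by mass (≥ 4 % by mass), the calcium hypochlorite falls in Class 5.1.
The soil oxygenator has available-oxygen content 5.3 % by mass, which is ≥ 4 % by mass, so it is Class 5.1 (Oxidizer).
The soil oxygenator has available-oxygen content 5.8 % by mass, which is ≥ 4 % by mass, so it is Class 5.1 (Oxidizer).
Total Class 5.1: (three 1.78 kg packs = 5.34 kg) + (three 1.78 kg packs = 5.34 kg) + 4.07 kg = 14.75 kg.
14.75 kg > 10 kg (ocean vessel limit, Class 5.1) — over the limit.

No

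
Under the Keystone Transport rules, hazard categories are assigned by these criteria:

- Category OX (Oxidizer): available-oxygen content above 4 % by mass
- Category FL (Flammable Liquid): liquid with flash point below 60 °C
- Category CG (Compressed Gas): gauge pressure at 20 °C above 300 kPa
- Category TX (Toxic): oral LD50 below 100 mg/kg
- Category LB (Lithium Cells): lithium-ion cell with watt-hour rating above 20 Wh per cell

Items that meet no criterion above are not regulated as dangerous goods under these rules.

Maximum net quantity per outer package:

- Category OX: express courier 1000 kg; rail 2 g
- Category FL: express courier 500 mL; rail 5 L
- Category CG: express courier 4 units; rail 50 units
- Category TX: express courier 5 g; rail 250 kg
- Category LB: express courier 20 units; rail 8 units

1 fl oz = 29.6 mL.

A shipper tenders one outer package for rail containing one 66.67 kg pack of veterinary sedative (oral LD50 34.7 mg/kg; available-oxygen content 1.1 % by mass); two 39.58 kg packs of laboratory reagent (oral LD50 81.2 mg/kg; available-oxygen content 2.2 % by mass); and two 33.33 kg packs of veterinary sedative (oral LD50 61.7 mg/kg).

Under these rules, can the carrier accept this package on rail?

With oral LD50 34.7 mg/kg (< 100 mg/kg), the veterinary sedative falls in Category TX.
Laboratory reagent: oral LD50 81.2 mg/kg < 100 mg/kg → Category TX (Toxic).
The veterinary sedative has oral LD50 61.7 mg/kg, which is < 100 mg/kg, so it is Category TX (Toxic).
Category TX net quantity: 66.67 kg + (two 39.58 kg packs = 79.16 kg) + (two 33.33 kg packs = 66.66 kg) = 212.49 kg.
212.49 kg is within the rail limit of 250 kg for Category TX.

Yes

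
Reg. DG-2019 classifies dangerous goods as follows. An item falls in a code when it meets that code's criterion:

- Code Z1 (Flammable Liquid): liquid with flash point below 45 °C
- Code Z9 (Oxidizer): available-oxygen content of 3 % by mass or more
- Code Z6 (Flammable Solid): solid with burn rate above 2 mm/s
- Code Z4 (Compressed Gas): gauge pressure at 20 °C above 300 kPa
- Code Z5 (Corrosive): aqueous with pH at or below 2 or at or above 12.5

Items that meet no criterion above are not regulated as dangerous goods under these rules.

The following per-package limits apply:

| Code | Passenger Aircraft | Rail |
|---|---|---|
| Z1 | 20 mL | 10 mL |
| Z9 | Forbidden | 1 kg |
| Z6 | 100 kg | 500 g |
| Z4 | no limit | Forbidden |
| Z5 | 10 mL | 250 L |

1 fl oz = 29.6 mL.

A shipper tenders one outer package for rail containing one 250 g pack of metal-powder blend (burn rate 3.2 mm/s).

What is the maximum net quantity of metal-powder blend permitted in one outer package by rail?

500 g

With burn rate 3.2 mm/s (> 2 mm/s), the metal-powder blend falls in Code Z6.
The rail limit for Code Z6 is 500 g.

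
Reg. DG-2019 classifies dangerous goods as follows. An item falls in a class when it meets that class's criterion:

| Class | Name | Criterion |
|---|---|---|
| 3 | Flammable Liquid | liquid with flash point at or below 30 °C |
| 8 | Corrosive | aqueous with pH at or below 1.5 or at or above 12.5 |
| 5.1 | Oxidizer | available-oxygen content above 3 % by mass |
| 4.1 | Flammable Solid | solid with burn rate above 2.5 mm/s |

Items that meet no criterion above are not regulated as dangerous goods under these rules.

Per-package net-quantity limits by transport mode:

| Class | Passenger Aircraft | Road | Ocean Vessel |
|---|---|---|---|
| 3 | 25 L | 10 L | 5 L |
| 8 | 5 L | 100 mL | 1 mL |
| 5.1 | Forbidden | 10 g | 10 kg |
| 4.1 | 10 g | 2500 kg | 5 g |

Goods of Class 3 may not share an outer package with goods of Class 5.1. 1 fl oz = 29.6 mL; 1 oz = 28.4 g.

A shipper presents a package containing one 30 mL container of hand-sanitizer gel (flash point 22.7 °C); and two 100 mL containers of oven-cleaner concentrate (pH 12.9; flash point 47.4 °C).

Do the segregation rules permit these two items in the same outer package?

The hand-sanitizer gel has flash point 22.7 °C, which is ≤ 30 °C, so it is Class 3 (Flammable Liquid).
pH 12.9 meets the Class 8 criterion (Corrosive), so the oven-cleaner concentrate is Class 8.
No segregation rule bars Class 3 with Class 8.

Yes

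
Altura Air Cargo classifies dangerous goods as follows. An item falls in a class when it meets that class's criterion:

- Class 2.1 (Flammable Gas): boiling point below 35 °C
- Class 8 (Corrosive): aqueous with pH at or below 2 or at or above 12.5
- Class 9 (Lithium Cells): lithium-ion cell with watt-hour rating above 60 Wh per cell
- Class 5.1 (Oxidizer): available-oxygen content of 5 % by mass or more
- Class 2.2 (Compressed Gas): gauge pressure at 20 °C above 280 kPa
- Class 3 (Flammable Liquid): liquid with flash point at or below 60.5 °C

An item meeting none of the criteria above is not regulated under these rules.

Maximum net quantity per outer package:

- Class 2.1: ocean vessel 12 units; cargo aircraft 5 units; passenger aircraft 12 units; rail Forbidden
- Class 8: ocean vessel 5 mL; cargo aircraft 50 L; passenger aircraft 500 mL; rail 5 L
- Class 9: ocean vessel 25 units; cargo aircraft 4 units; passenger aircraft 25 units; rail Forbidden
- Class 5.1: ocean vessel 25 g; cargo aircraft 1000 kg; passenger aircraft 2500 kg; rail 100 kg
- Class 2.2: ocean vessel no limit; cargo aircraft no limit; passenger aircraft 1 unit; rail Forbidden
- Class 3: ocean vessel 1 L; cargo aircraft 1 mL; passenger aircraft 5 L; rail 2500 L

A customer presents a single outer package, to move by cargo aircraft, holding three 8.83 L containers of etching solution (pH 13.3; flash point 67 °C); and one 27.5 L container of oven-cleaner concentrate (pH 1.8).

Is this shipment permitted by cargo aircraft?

The etching solution has pH 13.3, which is ≥ 12.5, so it is Class 8 (Corrosive).
Oven-cleaner concentrate: pH 1.8 ≤ 2 → Class 8 (Corrosive).
Total Class 8: (three 8.83 L containers = 26.49 L) + 27.5 L = 53.99 L.
That exceeds the Class 8 cargo aircraft limit of 50 L.

No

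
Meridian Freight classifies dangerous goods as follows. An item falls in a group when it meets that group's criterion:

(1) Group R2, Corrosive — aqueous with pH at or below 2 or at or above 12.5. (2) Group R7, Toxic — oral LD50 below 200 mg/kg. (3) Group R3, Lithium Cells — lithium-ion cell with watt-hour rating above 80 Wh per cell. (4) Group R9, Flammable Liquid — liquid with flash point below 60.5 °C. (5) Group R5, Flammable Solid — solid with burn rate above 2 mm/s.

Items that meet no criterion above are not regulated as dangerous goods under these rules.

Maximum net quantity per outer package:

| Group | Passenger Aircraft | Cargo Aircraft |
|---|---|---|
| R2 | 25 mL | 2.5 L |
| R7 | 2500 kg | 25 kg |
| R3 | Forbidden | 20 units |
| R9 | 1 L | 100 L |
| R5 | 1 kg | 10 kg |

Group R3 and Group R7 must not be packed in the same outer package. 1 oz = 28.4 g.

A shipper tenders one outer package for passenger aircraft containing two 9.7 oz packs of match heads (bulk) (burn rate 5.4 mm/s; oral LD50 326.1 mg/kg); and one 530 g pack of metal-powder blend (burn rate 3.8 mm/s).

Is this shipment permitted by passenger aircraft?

Match heads (bulk): burn rate 5.4 mm/s > 2 mm/s → Group R5 (Flammable Solid).
Metal-powder blend: burn rate 3.8 mm/s > 2 mm/s → Group R5 (Flammable Solid).
Group R5 net quantity: (two 9.7 oz packs = 550.96 g) + 530 g = 1080.96 g.
That exceeds the Group R5 passenger aircraft limit of 1 kg.

No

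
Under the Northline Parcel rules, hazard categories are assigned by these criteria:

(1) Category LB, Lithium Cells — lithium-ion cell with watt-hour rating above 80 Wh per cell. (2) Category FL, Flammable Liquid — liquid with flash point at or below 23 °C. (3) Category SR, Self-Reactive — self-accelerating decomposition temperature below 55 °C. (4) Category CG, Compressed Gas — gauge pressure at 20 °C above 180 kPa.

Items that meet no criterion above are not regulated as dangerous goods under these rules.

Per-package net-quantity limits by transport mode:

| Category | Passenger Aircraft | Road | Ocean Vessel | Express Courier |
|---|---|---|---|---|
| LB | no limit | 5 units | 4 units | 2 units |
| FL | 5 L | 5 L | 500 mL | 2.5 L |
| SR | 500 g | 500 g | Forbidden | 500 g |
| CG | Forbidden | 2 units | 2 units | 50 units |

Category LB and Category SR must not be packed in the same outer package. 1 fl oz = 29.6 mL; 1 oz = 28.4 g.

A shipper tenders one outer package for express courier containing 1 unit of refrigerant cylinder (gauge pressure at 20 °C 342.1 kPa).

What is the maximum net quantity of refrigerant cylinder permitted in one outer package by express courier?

The refrigerant cylinder has gauge pressure at 20 °C 342.1 kPa, which is > 180 kPa, so it is Category CG (Compressed Gas).
The express courier limit for Category CG is 50 units.

50 units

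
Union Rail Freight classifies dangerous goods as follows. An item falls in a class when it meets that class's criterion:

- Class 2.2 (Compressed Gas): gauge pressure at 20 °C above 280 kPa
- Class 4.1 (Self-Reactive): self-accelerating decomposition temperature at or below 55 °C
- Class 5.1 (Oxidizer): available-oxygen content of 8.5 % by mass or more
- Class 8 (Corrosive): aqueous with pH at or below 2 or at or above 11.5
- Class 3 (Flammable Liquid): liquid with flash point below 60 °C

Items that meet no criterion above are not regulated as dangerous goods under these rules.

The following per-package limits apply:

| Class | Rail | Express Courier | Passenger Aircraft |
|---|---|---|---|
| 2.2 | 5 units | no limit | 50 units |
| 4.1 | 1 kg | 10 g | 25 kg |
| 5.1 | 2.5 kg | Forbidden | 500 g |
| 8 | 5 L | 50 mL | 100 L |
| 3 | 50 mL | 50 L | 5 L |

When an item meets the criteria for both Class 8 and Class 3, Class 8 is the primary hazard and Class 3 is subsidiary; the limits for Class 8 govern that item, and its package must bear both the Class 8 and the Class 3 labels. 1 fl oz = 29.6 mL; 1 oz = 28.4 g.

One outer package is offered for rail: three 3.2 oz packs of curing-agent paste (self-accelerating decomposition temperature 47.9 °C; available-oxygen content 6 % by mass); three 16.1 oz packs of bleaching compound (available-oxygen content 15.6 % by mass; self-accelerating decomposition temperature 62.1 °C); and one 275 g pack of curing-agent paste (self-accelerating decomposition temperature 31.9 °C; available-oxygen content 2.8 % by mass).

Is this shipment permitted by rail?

Self-accelerating decomposition temperature 47.9 °C meets the Class 4.1 criterion (Self-Reactive), so the curing-agent paste is Class 4.1.
The bleaching compound has available-oxygen content 15.6 % by mass, which is ≥ 8.5 % by mass, so it is Class 5.1 (Oxidizer).
With self-accelerating decomposition temperature 31.9 °C (≤ 55 °C), the curing-agent paste falls in Class 4.1.
Total Class 4.1: (three 3.2 oz packs = 272.64 g) + 275 g = 547.64 g.
547.64 g is within the rail limit of 1 kg for Class 4.1.
Class 5.1 quantity: three 16.1 oz packs = 1371.72 g.
1371.72 g ≤ 2.5 kg (rail limit, Class 5.1) — within limit.
Every hazard class is within its rail limit and no segregation rule is violated.

Yes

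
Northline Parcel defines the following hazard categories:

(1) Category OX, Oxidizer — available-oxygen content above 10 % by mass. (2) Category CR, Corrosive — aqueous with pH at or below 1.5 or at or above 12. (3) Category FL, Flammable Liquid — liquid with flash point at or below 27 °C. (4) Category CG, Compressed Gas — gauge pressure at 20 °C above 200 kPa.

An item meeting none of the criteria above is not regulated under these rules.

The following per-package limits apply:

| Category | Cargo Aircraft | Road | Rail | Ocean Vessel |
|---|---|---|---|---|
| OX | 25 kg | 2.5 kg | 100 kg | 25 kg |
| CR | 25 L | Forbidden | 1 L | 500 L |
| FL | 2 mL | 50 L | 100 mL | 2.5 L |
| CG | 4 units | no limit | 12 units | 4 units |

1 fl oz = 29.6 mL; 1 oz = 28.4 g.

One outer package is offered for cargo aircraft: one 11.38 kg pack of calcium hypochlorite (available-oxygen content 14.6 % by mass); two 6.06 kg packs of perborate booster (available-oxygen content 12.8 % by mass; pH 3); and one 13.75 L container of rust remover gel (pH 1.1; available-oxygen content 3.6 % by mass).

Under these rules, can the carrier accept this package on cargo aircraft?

The calcium hypochlorite has available-oxygen content 14.6 % by mass, which is > 10 % by mass, so it is Category OX (Oxidizer).
The perborate booster has available-oxygen content 12.8 % by mass, which is > 10 % by mass, so it is Category OX (Oxidizer).
The rust remover gel has pH 1.1, which is ≤ 1.5, so it is Category CR (Corrosive).
Total Category OX: 11.38 kg + (two 6.06 kg packs = 12.12 kg) = 23.5 kg.
That is within the Category OX cargo aircraft limit of 25 kg.
Category CR quantity: 13.75 L.
13.75 L ≤ 25 L (cargo aircraft limit, Category CR) — within limit.
Every hazard category is within its cargo aircraft limit and no segregation rule is violated.

Yes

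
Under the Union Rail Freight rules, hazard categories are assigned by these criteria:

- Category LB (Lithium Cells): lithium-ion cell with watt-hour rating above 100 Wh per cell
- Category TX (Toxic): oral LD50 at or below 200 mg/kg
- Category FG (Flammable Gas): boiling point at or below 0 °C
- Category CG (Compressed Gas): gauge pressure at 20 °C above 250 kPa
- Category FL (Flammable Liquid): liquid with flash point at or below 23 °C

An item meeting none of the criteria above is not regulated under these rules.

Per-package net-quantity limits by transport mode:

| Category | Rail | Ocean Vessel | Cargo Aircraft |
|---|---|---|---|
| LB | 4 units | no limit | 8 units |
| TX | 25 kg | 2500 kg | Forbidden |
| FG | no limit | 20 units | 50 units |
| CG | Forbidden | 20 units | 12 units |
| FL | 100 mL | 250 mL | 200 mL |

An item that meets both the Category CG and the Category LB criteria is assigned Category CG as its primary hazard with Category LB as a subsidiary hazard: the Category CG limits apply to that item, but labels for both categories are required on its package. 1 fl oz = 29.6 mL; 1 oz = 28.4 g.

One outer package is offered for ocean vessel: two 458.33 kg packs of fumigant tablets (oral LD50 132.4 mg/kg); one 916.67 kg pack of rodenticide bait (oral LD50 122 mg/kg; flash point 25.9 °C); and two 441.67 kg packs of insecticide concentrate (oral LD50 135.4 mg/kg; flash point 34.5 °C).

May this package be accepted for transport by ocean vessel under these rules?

With oral LD50 132.4 mg/kg (≤ 200 mg/kg), the fumigant tablets fall in Category TX.
Rodenticide bait: oral LD50 122 mg/kg ≤ 200 mg/kg → Category TX (Toxic).
With oral LD50 135.4 mg/kg (≤ 200 mg/kg), the insecticide concentrate falls in Category TX.
Total Category TX: (two 458.33 kg packs = 916.66 kg) + 916.67 kg + (two 441.67 kg packs = 883.34 kg) = 2716.67 kg.
2716.67 kg > 2500 kg (ocean vessel limit, Category TX) — over the limit.

No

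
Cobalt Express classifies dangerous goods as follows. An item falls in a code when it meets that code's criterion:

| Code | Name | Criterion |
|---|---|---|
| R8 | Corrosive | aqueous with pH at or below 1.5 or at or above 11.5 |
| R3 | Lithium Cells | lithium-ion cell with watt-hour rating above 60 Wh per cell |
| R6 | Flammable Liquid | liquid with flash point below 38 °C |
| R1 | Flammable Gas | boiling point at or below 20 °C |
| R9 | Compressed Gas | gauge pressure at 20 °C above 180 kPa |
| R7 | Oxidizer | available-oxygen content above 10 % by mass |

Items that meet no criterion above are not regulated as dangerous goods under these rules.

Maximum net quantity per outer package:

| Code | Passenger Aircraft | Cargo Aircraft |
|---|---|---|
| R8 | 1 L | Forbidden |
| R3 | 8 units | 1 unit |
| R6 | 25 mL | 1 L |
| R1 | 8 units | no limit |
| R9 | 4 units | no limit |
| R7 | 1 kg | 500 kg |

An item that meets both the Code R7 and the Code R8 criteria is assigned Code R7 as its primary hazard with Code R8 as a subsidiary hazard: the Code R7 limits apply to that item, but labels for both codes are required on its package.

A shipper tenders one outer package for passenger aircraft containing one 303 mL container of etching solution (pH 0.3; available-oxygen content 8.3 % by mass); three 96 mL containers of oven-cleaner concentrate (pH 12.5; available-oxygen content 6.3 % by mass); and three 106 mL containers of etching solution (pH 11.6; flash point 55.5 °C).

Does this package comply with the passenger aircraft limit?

Etching solution: pH 0.3 ≤ 1.5 → Code R8 (Corrosive).
With pH 12.5 (≥ 11.5), the oven-cleaner concentrate falls in Code R8.
With pH 11.6 (≥ 11.5), the etching solution falls in Code R8.
Code R8 net quantity: 303 mL + (three 96 mL containers = 288 mL) + (three 106 mL containers = 318 mL) = 909 mL.
That is within the Code R8 passenger aircraft limit of 1 L.

Yes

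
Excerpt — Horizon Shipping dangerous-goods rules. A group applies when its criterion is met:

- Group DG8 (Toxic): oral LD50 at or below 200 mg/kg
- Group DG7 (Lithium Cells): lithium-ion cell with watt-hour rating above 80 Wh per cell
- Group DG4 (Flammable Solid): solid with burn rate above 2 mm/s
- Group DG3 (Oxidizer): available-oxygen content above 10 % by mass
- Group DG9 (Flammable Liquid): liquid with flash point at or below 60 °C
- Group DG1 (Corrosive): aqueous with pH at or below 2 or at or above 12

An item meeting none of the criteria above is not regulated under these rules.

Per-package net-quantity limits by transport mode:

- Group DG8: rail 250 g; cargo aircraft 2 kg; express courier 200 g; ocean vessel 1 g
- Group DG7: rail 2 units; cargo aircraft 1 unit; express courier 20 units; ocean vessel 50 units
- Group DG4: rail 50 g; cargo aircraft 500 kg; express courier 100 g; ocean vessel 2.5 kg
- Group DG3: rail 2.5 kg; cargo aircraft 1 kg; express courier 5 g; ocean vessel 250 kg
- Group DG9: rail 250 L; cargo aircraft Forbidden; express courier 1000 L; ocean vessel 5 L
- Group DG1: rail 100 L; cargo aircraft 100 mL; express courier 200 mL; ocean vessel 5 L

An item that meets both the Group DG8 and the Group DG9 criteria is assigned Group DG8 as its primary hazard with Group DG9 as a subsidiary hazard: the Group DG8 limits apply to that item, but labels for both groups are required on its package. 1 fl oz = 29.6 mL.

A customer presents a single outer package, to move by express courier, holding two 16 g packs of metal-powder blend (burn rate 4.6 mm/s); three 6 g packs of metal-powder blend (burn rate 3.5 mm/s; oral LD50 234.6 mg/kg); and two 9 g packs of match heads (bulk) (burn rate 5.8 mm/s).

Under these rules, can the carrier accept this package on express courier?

Yes

Burn rate 4.6 mm/s meets the Group DG4 criterion (Flammable Solid), so the metal-powder blend is Group DG4.
Burn rate 3.5 mm/s meets the Group DG4 criterion (Flammable Solid), so the metal-powder blend is Group DG4.
With burn rate 5.8 mm/s (> 2 mm/s), the match heads (bulk) fall in Group DG4.
Group DG4 net quantity: (two 16 g packs = 32 g) + (three 6 g packs = 18 g) + (two 9 g packs = 18 g) = 68 g.
68 g is within the express courier limit of 100 g for Group DG4.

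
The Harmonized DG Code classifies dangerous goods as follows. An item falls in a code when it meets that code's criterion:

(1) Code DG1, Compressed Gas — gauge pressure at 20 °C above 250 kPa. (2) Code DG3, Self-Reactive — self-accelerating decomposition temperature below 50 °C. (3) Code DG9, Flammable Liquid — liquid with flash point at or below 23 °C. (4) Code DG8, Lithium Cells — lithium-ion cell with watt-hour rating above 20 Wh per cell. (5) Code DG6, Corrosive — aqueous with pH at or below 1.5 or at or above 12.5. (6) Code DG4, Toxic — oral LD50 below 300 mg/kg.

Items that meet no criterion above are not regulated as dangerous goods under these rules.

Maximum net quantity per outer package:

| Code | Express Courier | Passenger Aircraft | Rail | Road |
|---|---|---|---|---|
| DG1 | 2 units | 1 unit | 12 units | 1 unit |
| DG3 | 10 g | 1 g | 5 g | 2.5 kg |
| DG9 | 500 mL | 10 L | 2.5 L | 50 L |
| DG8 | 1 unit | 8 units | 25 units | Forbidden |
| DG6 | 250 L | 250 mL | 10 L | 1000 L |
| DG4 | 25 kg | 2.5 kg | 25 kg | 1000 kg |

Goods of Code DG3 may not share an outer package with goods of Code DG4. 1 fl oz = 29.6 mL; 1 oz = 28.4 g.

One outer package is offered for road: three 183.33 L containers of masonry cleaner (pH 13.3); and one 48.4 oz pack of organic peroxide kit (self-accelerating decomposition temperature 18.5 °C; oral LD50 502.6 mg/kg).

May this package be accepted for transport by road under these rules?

Yes

Masonry cleaner: pH 13.3 ≥ 12.5 → Code DG6 (Corrosive).
The organic peroxide kit has self-accelerating decomposition temperature 18.5 °C, which is < 50 °C, so it is Code DG3 (Self-Reactive).
Code DG3 quantity: one 48.4 oz pack = 1374.56 g.
That is within the Code DG3 road limit of 2.5 kg.
Code DG6 quantity: three 183.33 L containers = 549.99 L.
549.99 L ≤ 1000 L (road limit, Code DG6) — within limit.
The segregation rule (Code DG3 with Code DG4) does not apply to Code DG3 with Code DG6.
Every hazard code is within its road limit and no segregation rule is violated.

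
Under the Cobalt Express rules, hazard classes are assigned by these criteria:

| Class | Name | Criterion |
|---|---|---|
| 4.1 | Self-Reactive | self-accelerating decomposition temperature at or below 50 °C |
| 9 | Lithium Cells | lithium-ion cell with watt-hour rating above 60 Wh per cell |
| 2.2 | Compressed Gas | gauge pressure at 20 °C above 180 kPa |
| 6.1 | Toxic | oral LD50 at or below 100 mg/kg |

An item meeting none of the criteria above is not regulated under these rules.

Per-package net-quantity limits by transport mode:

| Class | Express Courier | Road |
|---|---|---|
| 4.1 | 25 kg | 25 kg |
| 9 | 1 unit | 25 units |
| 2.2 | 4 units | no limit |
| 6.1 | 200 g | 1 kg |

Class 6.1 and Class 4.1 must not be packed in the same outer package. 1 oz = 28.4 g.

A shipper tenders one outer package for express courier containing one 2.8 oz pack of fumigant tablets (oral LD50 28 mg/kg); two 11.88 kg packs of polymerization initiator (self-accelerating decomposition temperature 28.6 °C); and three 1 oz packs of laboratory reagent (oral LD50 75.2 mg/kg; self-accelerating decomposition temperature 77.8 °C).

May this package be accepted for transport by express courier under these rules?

No

Fumigant tablets: oral LD50 28 mg/kg ≤ 100 mg/kg → Class 6.1 (Toxic).
Polymerization initiator: self-accelerating decomposition temperature 28.6 °C ≤ 50 °C → Class 4.1 (Self-Reactive).
With oral LD50 75.2 mg/kg (≤ 100 mg/kg), the laboratory reagent falls in Class 6.1.
Total Class 6.1: (one 2.8 oz pack = 79.52 g) + (three 1 oz packs = 85.2 g) = 164.72 g.
That is within the Class 6.1 express courier limit of 200 g.
Class 4.1 quantity: two 11.88 kg packs = 23.76 kg.
23.76 kg is within the express courier limit of 25 kg for Class 4.1.
Class 6.1 and Class 4.1 may not share an outer package.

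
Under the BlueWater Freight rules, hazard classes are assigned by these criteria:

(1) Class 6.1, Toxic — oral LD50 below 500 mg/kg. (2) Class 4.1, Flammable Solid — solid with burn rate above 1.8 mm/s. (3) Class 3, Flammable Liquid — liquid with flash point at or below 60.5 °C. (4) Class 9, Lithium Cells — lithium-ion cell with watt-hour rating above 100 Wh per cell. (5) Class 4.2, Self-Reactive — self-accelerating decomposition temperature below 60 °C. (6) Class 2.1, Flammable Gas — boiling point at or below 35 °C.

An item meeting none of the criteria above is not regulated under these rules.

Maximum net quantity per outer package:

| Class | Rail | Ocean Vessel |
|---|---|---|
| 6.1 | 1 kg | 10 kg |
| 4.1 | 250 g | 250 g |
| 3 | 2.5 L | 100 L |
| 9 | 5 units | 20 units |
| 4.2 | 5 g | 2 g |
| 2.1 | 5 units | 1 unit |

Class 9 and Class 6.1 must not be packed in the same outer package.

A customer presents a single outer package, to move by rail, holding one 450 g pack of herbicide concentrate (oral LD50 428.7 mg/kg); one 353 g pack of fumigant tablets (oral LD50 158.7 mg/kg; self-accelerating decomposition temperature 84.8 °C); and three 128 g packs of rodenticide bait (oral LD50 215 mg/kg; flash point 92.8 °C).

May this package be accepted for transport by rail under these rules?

No

Oral LD50 428.7 mg/kg meets the Class 6.1 criterion (Toxic), so the herbicide concentrate is Class 6.1.
Oral LD50 158.7 mg/kg meets the Class 6.1 criterion (Toxic), so the fumigant tablets are Class 6.1.
Oral LD50 215 mg/kg meets the Class 6.1 criterion (Toxic), so the rodenticide bait is Class 6.1.
Total Class 6.1: 450 g + 353 g + (three 128 g packs = 384 g) = 1.187 kg.
That exceeds the Class 6.1 rail limit of 1 kg.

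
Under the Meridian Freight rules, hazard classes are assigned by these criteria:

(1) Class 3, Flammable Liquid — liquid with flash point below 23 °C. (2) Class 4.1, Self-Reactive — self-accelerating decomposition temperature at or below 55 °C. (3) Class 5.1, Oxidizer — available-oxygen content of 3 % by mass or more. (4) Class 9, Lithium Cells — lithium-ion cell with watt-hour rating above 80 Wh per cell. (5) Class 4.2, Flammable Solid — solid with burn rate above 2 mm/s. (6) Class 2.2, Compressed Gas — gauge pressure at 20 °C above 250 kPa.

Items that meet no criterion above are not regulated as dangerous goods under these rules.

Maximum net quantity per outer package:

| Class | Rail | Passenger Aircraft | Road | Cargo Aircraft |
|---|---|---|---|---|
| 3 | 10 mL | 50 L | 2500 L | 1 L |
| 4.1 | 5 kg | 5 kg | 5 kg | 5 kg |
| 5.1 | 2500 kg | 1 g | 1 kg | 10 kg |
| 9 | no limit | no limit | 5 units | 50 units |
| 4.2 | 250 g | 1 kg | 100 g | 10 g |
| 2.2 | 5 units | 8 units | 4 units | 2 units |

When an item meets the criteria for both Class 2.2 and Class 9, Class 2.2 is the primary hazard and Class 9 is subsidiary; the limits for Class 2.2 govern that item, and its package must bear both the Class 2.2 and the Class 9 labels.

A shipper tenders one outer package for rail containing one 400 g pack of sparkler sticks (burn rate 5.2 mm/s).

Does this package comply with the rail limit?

No

With burn rate 5.2 mm/s (> 2 mm/s), the sparkler sticks fall in Class 4.2.
Class 4.2 quantity: 400 g.
400 g > 250 g (rail limit, Class 4.2) — over the limit.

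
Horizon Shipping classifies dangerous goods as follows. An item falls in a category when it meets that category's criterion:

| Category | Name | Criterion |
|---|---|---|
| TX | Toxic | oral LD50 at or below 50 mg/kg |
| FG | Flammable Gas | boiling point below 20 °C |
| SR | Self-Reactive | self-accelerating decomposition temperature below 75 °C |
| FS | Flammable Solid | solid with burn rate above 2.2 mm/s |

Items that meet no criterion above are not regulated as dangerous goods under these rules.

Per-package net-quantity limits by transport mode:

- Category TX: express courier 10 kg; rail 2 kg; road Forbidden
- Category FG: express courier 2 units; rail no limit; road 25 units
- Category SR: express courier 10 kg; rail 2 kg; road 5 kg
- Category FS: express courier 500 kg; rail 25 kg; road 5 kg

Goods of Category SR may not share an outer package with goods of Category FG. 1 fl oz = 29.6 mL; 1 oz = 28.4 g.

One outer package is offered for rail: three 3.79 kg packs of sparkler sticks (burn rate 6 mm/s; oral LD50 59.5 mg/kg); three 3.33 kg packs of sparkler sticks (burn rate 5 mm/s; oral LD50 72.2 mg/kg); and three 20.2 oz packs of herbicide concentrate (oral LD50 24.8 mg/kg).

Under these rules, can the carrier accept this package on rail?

Yes

With burn rate 6 mm/s (> 2.2 mm/s), the sparkler sticks fall in Category FS.
Burn rate 5 mm/s meets the Category FS criterion (Flammable Solid), so the sparkler sticks are Category FS.
Oral LD50 24.8 mg/kg meets the Category TX criterion (Toxic), so the herbicide concentrate is Category TX.
Category FS net quantity: (three 3.79 kg packs = 11.37 kg) + (three 3.33 kg packs = 9.99 kg) = 21.36 kg.
21.36 kg is within the rail limit of 25 kg for Category FS.
Category TX quantity: three 20.2 oz packs = 1721.04 g.
1721.04 g is within the rail limit of 2 kg for Category TX.
The segregation rule (Category SR with Category FG) does not apply to Category FS with Category TX.
Every hazard category is within its rail limit and no segregation rule is violated.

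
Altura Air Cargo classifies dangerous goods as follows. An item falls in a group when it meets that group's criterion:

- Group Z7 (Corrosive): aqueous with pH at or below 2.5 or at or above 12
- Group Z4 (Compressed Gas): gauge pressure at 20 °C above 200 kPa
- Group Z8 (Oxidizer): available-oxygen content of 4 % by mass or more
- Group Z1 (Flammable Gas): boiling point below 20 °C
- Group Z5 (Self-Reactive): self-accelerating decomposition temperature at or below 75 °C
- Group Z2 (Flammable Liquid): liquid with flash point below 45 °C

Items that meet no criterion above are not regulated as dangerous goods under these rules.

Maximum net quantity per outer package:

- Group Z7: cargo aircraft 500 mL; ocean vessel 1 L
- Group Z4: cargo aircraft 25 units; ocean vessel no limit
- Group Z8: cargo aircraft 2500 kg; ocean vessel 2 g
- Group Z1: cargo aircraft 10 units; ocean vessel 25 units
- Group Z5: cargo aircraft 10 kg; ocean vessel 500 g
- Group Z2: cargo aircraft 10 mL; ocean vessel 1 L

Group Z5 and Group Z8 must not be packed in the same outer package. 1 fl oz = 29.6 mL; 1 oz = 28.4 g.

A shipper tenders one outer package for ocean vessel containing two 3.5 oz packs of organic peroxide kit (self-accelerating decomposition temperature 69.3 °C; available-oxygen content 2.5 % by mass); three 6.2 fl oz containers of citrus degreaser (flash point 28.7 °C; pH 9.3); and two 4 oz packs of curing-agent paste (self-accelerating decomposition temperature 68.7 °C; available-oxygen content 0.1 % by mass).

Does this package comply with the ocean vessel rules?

Yes

Self-accelerating decomposition temperature 69.3 °C meets the Group Z5 criterion (Self-Reactive), so the organic peroxide kit is Group Z5.
Citrus degreaser: flash point 28.7 °C < 45 °C → Group Z2 (Flammable Liquid).
Curing-agent paste: self-accelerating decomposition temperature 68.7 °C ≤ 75 °C → Group Z5 (Self-Reactive).
Group Z5 net quantity: (two 3.5 oz packs = 198.8 g) + (two 4 oz packs = 227.2 g) = 426 g.
426 g ≤ 500 g (ocean vessel limit, Group Z5) — within limit.
Group Z2 quantity: three 6.2 fl oz containers = 550.56 mL.
550.56 mL is within the ocean vessel limit of 1 L for Group Z2.
The segregation rule (Group Z5 with Group Z8) does not apply to Group Z5 with Group Z2.
Every hazard group is within its ocean vessel limit and no segregation rule is violated.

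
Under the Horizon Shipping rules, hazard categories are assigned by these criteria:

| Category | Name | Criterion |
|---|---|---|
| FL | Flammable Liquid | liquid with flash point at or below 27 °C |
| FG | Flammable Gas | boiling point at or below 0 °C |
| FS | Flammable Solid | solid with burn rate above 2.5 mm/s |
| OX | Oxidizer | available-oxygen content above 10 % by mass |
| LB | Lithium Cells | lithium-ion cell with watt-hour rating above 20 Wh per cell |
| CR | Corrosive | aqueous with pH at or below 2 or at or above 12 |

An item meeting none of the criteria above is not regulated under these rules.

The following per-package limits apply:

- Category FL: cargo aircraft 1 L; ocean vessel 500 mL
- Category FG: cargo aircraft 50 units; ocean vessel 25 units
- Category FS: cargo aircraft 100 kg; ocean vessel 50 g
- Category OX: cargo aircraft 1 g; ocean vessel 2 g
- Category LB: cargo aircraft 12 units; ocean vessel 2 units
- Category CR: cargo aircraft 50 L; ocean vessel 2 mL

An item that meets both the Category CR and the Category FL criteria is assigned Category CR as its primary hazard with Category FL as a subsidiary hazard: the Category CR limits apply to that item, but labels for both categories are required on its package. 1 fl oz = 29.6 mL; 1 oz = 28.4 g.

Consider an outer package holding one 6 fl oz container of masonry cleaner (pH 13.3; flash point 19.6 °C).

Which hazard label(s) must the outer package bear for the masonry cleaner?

Category CR and FL

Masonry cleaner: pH 13.3 ≥ 12 → Category CR (Corrosive).
Flash point 19.6 °C meets the Category FL criterion (Flammable Liquid), so the masonry cleaner is Category FL.
By the precedence rule Category CR is primary and Category FL is subsidiary, and that rule requires both labels on the package.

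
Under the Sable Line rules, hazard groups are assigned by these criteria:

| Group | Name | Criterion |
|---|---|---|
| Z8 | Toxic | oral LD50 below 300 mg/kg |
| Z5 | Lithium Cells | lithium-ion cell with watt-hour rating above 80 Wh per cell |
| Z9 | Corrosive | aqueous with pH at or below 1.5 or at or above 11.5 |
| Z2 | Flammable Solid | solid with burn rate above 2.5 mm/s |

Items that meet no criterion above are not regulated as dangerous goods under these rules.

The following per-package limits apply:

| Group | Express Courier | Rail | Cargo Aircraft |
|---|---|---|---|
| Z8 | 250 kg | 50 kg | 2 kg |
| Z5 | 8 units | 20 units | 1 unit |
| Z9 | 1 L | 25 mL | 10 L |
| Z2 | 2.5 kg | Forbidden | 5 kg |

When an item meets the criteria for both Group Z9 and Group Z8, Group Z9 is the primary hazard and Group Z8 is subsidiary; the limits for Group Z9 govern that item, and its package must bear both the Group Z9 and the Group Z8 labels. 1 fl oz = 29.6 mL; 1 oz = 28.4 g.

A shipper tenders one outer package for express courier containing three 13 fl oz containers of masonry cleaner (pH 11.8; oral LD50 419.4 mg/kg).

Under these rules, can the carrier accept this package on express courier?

No

Masonry cleaner: pH 11.8 ≥ 11.5 → Group Z9 (Corrosive).
Group Z9 quantity: three 13 fl oz containers = 1154.4 mL.
1154.4 mL > 1 L (express courier limit, Group Z9) — over the limit.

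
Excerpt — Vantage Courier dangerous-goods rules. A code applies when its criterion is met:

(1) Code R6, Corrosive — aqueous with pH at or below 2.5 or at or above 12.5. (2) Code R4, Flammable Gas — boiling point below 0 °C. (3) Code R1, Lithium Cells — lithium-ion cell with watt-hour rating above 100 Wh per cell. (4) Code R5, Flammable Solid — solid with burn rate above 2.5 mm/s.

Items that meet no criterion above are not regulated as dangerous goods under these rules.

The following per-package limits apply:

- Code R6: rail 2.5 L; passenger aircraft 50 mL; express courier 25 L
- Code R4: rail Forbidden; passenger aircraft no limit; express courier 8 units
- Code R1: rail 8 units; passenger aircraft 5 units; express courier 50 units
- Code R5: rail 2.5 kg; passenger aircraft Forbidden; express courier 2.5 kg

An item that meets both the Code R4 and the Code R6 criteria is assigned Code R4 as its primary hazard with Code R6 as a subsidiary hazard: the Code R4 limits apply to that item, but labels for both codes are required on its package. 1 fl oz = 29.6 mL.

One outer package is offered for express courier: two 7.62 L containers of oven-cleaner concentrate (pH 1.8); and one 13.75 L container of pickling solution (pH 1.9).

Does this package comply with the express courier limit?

pH 1.8 meets the Code R6 criterion (Corrosive), so the oven-cleaner concentrate is Code R6.
The pickling solution has pH 1.9, which is ≤ 2.5, so it is Code R6 (Corrosive).
Code R6 net quantity: (two 7.62 L containers = 15.24 L) + 13.75 L = 28.99 L.
That exceeds the Code R6 express courier limit of 25 L.

No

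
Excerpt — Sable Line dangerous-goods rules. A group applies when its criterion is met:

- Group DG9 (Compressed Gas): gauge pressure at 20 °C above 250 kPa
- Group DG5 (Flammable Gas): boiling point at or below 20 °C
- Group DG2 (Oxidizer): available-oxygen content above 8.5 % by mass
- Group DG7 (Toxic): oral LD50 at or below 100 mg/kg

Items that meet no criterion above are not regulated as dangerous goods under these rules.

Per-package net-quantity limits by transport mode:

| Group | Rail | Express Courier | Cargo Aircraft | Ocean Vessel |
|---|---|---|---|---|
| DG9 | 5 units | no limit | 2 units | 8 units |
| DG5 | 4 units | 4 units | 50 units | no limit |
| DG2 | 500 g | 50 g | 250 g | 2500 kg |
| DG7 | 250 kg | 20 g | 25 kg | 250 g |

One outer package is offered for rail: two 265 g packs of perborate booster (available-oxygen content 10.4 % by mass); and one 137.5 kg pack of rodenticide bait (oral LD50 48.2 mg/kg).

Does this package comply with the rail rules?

Available-oxygen content 10.4 % by mass meets the Group DG2 criterion (Oxidizer), so the perborate booster is Group DG2.
Oral LD50 48.2 mg/kg meets the Group DG7 criterion (Toxic), so the rodenticide bait is Group DG7.
Group DG7 quantity: 137.5 kg.
That is within the Group DG7 rail limit of 250 kg.
Group DG2 quantity: two 265 g packs = 530 g.
That exceeds the Group DG2 rail limit of 500 g.

No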